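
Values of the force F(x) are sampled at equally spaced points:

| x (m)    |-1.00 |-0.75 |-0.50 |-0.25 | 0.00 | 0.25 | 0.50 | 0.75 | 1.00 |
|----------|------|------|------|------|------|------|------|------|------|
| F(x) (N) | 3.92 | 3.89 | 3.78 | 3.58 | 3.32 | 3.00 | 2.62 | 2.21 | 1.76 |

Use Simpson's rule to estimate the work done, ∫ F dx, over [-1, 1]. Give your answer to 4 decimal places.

6.3200

h = 0.25, n = 8.
(h/3)·[y₀ + 4y₁ + 2y₂ + 4y₃ + 2y₄ + 4y₅ + 2y₆ + 4y₇ + y₈] = 0.083333·(75.84) = 6.3200.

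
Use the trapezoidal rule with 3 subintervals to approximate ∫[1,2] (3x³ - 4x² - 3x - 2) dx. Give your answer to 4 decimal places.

h = (2 − 1)/3 = 0.333333.
Nodes x₀,…,x₃ = 1, 1.333333, 1.666667, 2.
f(x) = 3x³ - 4x² - 3x - 2: f₀=-6, f₁=-6, f₂=-4.222222, f₃=0.
(h/2)·[f₀ + 2f₁ + 2f₂ + f₃] = 0.166667·(-26.444444) = -4.4074.

-4.4074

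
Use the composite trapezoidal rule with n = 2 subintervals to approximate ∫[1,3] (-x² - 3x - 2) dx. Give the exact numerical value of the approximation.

h = (3 − 1)/2 = 1.
Nodes x₀,…,x₂ = 1, 2, 3.
f(x) = -x² - 3x - 2: f₀=-6, f₁=-12, f₂=-20.
(h/2)·[f₀ + 2f₁ + f₂] = 0.5·(-50) = -25.

-25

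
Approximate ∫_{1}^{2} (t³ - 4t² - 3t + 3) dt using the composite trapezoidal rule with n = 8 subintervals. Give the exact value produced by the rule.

h = (2 − 1)/8 = 0.125.
Nodes t₀,…,t₈ = 1, 1.125, 1.25, 1.375, 1.5, 1.625, 1.75, 1.875, 2.
f(t) = t³ - 4t² - 3t + 3: f₀=-3, f₁=-4.013671875, f₂=-5.046875, f₃=-6.087890625, f₄=-7.125, f₅=-8.146484375, f₆=-9.140625, f₇=-10.095703125, f₈=-11.
(h/2)·[f₀ + 2f₁ + 2f₂ + 2f₃ + 2f₄ + 2f₅ + 2f₆ + 2f₇ + f₈] = 0.0625·(-113.3125) = -7.08203125.

-7.08203125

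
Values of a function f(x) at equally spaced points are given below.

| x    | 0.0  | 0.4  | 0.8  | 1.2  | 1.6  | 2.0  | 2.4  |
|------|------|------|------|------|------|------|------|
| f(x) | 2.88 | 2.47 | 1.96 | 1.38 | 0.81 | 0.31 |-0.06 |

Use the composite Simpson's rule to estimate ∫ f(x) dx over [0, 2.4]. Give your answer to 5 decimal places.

3.33333

h = 0.4, n = 6.
(h/3)·[y₀ + 4y₁ + 2y₂ + 4y₃ + 2y₄ + 4y₅ + y₆] = 0.133333·(25.00) = 3.33333.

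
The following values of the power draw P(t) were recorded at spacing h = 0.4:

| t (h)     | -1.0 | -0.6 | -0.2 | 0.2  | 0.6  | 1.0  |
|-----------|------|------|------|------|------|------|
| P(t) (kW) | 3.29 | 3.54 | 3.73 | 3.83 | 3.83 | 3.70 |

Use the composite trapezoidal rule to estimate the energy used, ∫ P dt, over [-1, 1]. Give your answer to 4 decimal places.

7.3700

h = 0.4, n = 5.
(h/2)·[y₀ + 2y₁ + 2y₂ + 2y₃ + 2y₄ + y₅] = 0.2·(36.85) = 7.3700.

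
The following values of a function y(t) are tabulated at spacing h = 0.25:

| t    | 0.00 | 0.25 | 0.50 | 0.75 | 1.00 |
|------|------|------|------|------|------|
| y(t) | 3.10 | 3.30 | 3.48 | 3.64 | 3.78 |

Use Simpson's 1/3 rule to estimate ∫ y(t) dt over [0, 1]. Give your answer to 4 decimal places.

3.4667

h = 0.25, n = 4.
(h/3)·[y₀ + 4y₁ + 2y₂ + 4y₃ + y₄] = 0.083333·(41.60) = 3.4667.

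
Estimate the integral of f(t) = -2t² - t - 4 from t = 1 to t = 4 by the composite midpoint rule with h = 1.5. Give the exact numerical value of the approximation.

h = (4 − 1)/2 = 1.5.
Midpoints m₁,…,m₂ = 1.75, 3.25.
f(m₁)=-11.875, f(m₂)=-28.375.
h·[f(m₁) + f(m₂)] = 1.5·(-40.25) = -60.375.

-60.375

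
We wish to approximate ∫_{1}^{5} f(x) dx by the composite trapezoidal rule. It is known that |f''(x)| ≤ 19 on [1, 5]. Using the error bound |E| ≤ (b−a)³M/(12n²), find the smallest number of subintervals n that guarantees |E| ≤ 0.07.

Need 1216/(12n²) ≤ 0.07.
n² ≥ 1216/(12·0.07) = 1447.62 ⇒ n ≥ 38.0476, so the smallest n is 39.

39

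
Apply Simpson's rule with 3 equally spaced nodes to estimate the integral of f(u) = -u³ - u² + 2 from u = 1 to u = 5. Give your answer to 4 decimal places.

h = (5 − 1)/2 = 2.
Nodes u₀,…,u₂ = 1, 3, 5.
f(u) = -u³ - u² + 2: f₀=0, f₁=-34, f₂=-148.
(h/3)·[f₀ + 4f₁ + f₂] = 0.666667·(-284) = -189.3333.

-189.3333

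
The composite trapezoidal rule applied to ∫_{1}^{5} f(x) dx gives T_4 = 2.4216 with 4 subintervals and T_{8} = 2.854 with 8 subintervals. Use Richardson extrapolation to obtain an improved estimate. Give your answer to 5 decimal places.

R = (4·T_{8} − T_4) / 3 = (4·2.854 − 2.4216)/3 = (8.9944)/3 = 2.99813.

2.99813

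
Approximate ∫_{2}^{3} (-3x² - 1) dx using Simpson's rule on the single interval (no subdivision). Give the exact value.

S = (b−a)/6 · [f(2) + 4f(2.5) + f(3)] = 0.166667·[(-13) + 4·(-19.75) + (-28)] = -20.

-20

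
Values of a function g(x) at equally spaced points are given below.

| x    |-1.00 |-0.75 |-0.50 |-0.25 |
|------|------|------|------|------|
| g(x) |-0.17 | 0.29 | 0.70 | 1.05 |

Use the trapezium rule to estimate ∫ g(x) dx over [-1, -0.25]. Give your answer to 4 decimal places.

0.3575

h = 0.25, n = 3.
(h/2)·[y₀ + 2y₁ + 2y₂ + y₃] = 0.125·(2.86) = 0.3575.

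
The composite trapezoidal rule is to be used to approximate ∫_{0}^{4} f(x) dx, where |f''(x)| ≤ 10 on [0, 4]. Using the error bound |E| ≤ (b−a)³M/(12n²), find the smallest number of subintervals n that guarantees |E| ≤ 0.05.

33

Need 640/(12n²) ≤ 0.05.
n² ≥ 640/(12·0.05) = 1066.67 ⇒ n ≥ 32.6599, so the smallest n is 33.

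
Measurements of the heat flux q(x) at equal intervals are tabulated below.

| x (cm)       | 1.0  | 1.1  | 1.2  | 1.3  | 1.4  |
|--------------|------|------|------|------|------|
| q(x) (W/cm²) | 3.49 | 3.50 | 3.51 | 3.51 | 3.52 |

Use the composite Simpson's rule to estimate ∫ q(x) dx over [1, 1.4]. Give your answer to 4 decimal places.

1.4023

h = 0.1, n = 4.
(h/3)·[y₀ + 4y₁ + 2y₂ + 4y₃ + y₄] = 0.033333·(42.07) = 1.4023.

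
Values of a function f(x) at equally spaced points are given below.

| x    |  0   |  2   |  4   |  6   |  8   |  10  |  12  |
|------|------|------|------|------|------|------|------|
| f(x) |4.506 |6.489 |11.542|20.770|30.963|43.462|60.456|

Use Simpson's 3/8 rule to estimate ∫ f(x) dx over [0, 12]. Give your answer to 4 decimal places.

h = 2, n = 6.
(3h/8)·[y₀ + 3y₁ + 3y₂ + 2y₃ + 3y₄ + 3y₅ + y₆] = 0.75·(383.870) = 287.9025.

287.9025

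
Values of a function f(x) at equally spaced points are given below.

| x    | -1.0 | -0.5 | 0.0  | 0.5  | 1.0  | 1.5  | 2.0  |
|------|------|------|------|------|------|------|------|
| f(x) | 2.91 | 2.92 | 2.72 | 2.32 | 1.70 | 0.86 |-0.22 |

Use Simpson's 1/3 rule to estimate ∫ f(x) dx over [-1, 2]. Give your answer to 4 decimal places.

h = 0.5, n = 6.
(h/3)·[y₀ + 4y₁ + 2y₂ + 4y₃ + 2y₄ + 4y₅ + y₆] = 0.166667·(35.93) = 5.9883.

5.9883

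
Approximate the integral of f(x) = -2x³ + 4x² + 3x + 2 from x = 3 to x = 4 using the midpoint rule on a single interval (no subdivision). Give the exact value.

-24.25

M = (b−a)·f(3.5) = 1·(-24.25) = -24.25.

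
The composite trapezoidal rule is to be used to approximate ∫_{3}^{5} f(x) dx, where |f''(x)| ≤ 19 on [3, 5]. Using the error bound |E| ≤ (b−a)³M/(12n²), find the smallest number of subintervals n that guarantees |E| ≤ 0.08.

13

Need 152/(12n²) ≤ 0.08.
n² ≥ 152/(12·0.08) = 158.333 ⇒ n ≥ 12.5831, so the smallest n is 13.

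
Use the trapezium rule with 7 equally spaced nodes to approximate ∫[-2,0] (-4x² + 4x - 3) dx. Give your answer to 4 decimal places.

h = (0 − (-2))/6 = 0.333333.
Nodes x₀,…,x₆ = -2, -1.666667, -1.333333, -1, -0.666667, -0.333333, 0.
f(x) = -4x² + 4x - 3: f₀=-27, f₁=-20.777778, f₂=-15.444444, f₃=-11, f₄=-7.444444, f₅=-4.777778, f₆=-3.
(h/2)·[f₀ + 2f₁ + 2f₂ + 2f₃ + 2f₄ + 2f₅ + f₆] = 0.166667·(-148.888889) = -24.8148.

-24.8148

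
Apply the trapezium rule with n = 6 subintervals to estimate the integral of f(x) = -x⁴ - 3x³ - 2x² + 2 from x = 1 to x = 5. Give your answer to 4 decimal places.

-1194.4033

h = (5 − 1)/6 = 0.666667.
Nodes x₀,…,x₆ = 1, 1.666667, 2.333333, 3, 3.666667, 4.333333, 5.
f(x) = -x⁴ - 3x³ - 2x² + 2: f₀=-4, f₁=-25.160494, f₂=-76.641975, f₃=-178, f₄=-353.530864, f₅=-632.271605, f₆=-1048.
(h/2)·[f₀ + 2f₁ + 2f₂ + 2f₃ + 2f₄ + 2f₅ + f₆] = 0.333333·(-3583.209877) = -1194.4033.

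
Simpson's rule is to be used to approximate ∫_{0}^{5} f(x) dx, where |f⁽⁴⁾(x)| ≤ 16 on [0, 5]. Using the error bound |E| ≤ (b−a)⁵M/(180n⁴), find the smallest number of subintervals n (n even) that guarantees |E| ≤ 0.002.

Need 50000/(180n⁴) ≤ 0.002.
n⁴ ≥ 50000/(180·0.002) = 138889 ⇒ n ≥ 19.3049, so the smallest even n is 20. (n must be even for Simpson's rule.)

20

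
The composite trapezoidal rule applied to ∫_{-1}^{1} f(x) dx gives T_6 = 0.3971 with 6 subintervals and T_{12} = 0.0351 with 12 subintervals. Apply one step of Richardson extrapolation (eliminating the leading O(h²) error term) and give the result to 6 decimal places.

-0.085567

R = (4·T_{12} − T_6) / 3 = (4·0.0351 − 0.3971)/3 = (-0.2567)/3 = -0.085567.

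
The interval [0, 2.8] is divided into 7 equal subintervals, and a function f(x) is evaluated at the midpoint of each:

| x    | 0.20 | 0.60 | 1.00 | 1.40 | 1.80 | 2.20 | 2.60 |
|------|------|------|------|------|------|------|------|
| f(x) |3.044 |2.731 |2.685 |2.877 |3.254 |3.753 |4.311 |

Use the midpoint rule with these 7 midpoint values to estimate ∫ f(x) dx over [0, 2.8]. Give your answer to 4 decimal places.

h = 0.4, n = 7.
h·[y(m₁) + y(m₂) + y(m₃) + y(m₄) + y(m₅) + y(m₆) + y(m₇)] = 0.4·(22.655) = 9.0620.

9.0620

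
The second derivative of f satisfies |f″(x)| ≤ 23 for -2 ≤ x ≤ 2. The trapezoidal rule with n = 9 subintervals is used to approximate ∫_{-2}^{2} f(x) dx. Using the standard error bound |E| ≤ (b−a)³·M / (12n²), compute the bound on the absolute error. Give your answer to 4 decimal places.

1.5144

|E| ≤ (4)³·23 / (12·9²) = 1472/972 = 1.5144.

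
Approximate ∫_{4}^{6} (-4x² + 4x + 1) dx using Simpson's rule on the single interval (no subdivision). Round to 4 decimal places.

-160.6667

S = (b−a)/6 · [f(4) + 4f(5) + f(6)] = 0.333333·[(-47) + 4·(-79) + (-119)] = -160.6667.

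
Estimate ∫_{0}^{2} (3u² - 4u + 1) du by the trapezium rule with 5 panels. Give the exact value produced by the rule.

h = (2 − 0)/5 = 0.4.
Nodes u₀,…,u₅ = 0, 0.4, 0.8, 1.2, 1.6, 2.
f(u) = 3u² - 4u + 1: f₀=1, f₁=-0.12, f₂=-0.28, f₃=0.52, f₄=2.28, f₅=5.
(h/2)·[f₀ + 2f₁ + 2f₂ + 2f₃ + 2f₄ + f₅] = 0.2·(10.8) = 2.16.

2.16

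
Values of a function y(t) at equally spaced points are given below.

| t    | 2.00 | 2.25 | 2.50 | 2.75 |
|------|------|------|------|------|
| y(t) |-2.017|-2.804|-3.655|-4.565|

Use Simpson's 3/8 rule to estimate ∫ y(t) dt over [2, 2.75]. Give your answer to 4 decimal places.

-2.4337

h = 0.25, n = 3.
(3h/8)·[y₀ + 3y₁ + 3y₂ + y₃] = 0.09375·(-25.959) = -2.4337.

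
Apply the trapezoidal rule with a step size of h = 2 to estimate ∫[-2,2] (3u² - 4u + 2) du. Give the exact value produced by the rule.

h = (2 − (-2))/2 = 2.
Nodes u₀,…,u₂ = -2, 0, 2.
f(u) = 3u² - 4u + 2: f₀=22, f₁=2, f₂=6.
(h/2)·[f₀ + 2f₁ + f₂] = 1·(32) = 32.

32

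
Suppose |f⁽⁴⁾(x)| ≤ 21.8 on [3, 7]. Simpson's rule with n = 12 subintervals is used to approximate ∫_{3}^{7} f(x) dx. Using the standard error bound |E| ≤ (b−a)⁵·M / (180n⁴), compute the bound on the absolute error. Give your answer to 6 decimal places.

|E| ≤ (4)⁵·21.8 / (180·12⁴) = 22323.2/3732480 = 0.005981.

0.005981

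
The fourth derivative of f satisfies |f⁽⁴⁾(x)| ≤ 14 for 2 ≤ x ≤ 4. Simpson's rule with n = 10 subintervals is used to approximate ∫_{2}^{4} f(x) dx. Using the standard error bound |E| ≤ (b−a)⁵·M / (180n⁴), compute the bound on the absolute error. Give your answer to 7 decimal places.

|E| ≤ (2)⁵·14 / (180·10⁴) = 448/1800000 = 0.0002489.

0.0002489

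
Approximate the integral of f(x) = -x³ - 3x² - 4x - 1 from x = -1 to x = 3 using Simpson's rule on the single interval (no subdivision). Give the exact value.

-68

S = (b−a)/6 · [f(-1) + 4f(1) + f(3)] = 0.666667·[1 + 4·(-9) + (-67)] = -68.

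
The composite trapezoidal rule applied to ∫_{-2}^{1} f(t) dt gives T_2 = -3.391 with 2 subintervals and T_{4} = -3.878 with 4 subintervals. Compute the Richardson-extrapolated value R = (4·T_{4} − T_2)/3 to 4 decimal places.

R = (4·T_{4} − T_2) / 3 = (4·(-3.878) − (-3.391))/3 = (-12.121)/3 = -4.0403.

-4.0403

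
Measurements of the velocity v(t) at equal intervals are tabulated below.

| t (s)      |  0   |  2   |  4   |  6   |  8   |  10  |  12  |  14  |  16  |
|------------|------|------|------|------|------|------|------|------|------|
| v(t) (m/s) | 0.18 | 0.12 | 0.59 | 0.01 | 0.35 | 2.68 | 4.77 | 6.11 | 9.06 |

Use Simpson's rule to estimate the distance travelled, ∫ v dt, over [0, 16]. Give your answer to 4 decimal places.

h = 2, n = 8.
(h/3)·[y₀ + 4y₁ + 2y₂ + 4y₃ + 2y₄ + 4y₅ + 2y₆ + 4y₇ + y₈] = 0.666667·(56.34) = 37.5600.

37.5600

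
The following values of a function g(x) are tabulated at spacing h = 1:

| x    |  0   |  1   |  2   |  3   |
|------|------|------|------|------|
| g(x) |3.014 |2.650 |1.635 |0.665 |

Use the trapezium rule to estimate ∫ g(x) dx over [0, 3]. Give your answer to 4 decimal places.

h = 1, n = 3.
(h/2)·[y₀ + 2y₁ + 2y₂ + y₃] = 0.5·(12.249) = 6.1245.

6.1245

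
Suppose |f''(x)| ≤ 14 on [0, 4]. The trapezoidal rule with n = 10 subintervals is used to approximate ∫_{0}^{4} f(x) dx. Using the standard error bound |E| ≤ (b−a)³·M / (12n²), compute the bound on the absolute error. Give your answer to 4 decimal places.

|E| ≤ (4)³·14 / (12·10²) = 896/1200 = 0.7467.

0.7467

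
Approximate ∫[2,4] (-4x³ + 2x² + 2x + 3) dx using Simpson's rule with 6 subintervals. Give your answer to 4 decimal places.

-184.6667

h = (4 − 2)/6 = 0.333333.
Nodes x₀,…,x₆ = 2, 2.333333, 2.666667, 3, 3.333333, 3.666667, 4.
f(x) = -4x³ + 2x² + 2x + 3: f₀=-17, f₁=-32.259259, f₂=-53.296296, f₃=-81, f₄=-116.259259, f₅=-159.962963, f₆=-213.
(h/3)·[f₀ + 4f₁ + 2f₂ + 4f₃ + 2f₄ + 4f₅ + f₆] = 0.111111·(-1662) = -184.6667.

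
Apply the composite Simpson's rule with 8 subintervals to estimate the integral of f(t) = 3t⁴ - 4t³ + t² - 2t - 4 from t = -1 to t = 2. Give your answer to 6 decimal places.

h = (2 − (-1))/8 = 0.375.
Nodes t₀,…,t₈ = -1, -0.625, -0.25, 0.125, 0.5, 0.875, 1.25, 1.625, 2.
f(t) = 3t⁴ - 4t³ + t² - 2t - 4: f₀=6, f₁=-0.925048828125, f₂=-3.36328125, f₃=-4.241455078125, f₄=-5.0625, f₅=-5.905517578125, f₆=-5.42578125, f₇=-0.854736328125, f₈=12.
(h/3)·[f₀ + 4f₁ + 2f₂ + 4f₃ + 2f₄ + 4f₅ + 2f₆ + 4f₇ + f₈] = 0.125·(-57.41015625) = -7.176270.

-7.176270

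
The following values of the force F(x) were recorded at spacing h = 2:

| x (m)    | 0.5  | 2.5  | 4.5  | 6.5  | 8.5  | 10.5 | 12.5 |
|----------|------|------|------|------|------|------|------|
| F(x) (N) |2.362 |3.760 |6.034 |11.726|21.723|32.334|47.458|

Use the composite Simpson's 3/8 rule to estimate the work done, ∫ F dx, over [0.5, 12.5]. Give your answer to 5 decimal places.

h = 2, n = 6.
(3h/8)·[y₀ + 3y₁ + 3y₂ + 2y₃ + 3y₄ + 3y₅ + y₆] = 0.75·(264.825) = 198.61875.

198.61875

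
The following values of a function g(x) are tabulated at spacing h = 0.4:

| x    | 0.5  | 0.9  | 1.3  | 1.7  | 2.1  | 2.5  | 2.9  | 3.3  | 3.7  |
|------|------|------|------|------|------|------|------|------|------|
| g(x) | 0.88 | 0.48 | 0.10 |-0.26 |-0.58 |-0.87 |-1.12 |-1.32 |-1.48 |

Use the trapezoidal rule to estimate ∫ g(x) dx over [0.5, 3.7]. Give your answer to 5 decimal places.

h = 0.4, n = 8.
(h/2)·[y₀ + 2y₁ + 2y₂ + 2y₃ + 2y₄ + 2y₅ + 2y₆ + 2y₇ + y₈] = 0.2·(-7.74) = -1.54800.

-1.54800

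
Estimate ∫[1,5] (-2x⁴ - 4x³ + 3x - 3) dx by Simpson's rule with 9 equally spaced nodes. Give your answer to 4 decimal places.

h = (5 − 1)/8 = 0.5.
Nodes x₀,…,x₈ = 1, 1.5, 2, 2.5, 3, 3.5, 4, 4.5, 5.
f(x) = -2x⁴ - 4x³ + 3x - 3: f₀=-6, f₁=-22.125, f₂=-61, f₃=-136.125, f₄=-264, f₅=-464.125, f₆=-759, f₇=-1174.125, f₈=-1738.
(h/3)·[f₀ + 4f₁ + 2f₂ + 4f₃ + 2f₄ + 4f₅ + 2f₆ + 4f₇ + f₈] = 0.166667·(-11098) = -1849.6667.

-1849.6667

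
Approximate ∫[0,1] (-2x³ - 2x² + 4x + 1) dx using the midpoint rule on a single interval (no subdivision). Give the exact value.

2.25

M = (b−a)·f(0.5) = 1·(2.25) = 2.25.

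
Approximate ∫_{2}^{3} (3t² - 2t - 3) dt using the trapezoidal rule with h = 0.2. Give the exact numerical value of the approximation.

11.02

h = (3 − 2)/5 = 0.2.
Nodes t₀,…,t₅ = 2, 2.2, 2.4, 2.6, 2.8, 3.
f(t) = 3t² - 2t - 3: f₀=5, f₁=7.12, f₂=9.48, f₃=12.08, f₄=14.92, f₅=18.
(h/2)·[f₀ + 2f₁ + 2f₂ + 2f₃ + 2f₄ + f₅] = 0.1·(110.2) = 11.02.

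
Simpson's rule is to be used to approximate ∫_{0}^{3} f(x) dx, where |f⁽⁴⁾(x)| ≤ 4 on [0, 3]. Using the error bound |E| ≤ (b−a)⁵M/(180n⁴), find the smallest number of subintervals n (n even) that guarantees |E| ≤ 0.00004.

20

Need 972/(180n⁴) ≤ 0.00004.
n⁴ ≥ 972/(180·0.00004) = 135000 ⇒ n ≥ 19.1683, so the smallest even n is 20. (n must be even for Simpson's rule.)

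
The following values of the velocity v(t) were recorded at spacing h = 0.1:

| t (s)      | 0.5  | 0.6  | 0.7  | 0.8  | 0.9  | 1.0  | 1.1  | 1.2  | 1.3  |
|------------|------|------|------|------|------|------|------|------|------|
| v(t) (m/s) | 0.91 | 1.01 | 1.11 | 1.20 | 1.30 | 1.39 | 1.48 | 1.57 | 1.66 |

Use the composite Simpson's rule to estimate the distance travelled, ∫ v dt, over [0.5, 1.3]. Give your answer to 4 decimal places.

h = 0.1, n = 8.
(h/3)·[y₀ + 4y₁ + 2y₂ + 4y₃ + 2y₄ + 4y₅ + 2y₆ + 4y₇ + y₈] = 0.033333·(31.03) = 1.0343.

1.0343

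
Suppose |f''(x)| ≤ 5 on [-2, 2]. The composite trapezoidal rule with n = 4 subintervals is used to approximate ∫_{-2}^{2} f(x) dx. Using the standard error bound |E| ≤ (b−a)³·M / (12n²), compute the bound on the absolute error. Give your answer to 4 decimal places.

1.6667

|E| ≤ (4)³·5 / (12·4²) = 320/192 = 1.6667.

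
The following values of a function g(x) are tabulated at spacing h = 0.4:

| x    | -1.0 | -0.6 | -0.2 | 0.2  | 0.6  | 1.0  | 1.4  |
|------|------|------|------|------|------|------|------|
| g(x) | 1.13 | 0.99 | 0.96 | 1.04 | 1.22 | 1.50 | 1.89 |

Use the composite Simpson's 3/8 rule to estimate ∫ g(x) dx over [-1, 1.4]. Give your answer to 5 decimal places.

2.86650

h = 0.4, n = 6.
(3h/8)·[y₀ + 3y₁ + 3y₂ + 2y₃ + 3y₄ + 3y₅ + y₆] = 0.15·(19.11) = 2.86650.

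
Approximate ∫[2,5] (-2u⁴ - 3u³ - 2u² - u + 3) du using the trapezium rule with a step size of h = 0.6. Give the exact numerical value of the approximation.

-1807.53408

h = (5 − 2)/5 = 0.6.
Nodes u₀,…,u₅ = 2, 2.6, 3.2, 3.8, 4.4, 5.
f(u) = -2u⁴ - 3u³ - 2u² - u + 3: f₀=-63, f₁=-157.2432, f₂=-328.6992, f₃=-611.3232, f₄=-1045.2912, f₅=-1677.
(h/2)·[f₀ + 2f₁ + 2f₂ + 2f₃ + 2f₄ + f₅] = 0.3·(-6025.1136) = -1807.53408.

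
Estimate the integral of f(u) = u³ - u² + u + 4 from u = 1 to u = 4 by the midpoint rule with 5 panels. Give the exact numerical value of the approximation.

61.665

h = (4 − 1)/5 = 0.6.
Midpoints m₁,…,m₅ = 1.3, 1.9, 2.5, 3.1, 3.7.
f(m₁)=5.807, f(m₂)=9.149, f(m₃)=15.875, f(m₄)=27.281, f(m₅)=44.663.
h·[f(m₁) + f(m₂) + f(m₃) + f(m₄) + f(m₅)] = 0.6·(102.775) = 61.665.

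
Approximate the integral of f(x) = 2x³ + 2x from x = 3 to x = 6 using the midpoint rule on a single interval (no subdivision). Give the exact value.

M = (b−a)·f(4.5) = 3·(191.25) = 573.75.

573.75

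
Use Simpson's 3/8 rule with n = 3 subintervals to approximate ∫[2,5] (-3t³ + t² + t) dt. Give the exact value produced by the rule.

h = (5 − 2)/3 = 1.
Nodes t₀,…,t₃ = 2, 3, 4, 5.
f(t) = -3t³ + t² + t: f₀=-18, f₁=-69, f₂=-172, f₃=-345.
(3h/8)·[f₀ + 3f₁ + 3f₂ + f₃] = 0.375·(-1086) = -407.25.

-407.25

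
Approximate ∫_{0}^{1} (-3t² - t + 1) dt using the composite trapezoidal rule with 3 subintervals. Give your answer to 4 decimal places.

h = (1 − 0)/3 = 0.333333.
Nodes t₀,…,t₃ = 0, 0.333333, 0.666667, 1.
f(t) = -3t² - t + 1: f₀=1, f₁=0.333333, f₂=-1, f₃=-3.
(h/2)·[f₀ + 2f₁ + 2f₂ + f₃] = 0.166667·(-3.333333) = -0.5556.

-0.5556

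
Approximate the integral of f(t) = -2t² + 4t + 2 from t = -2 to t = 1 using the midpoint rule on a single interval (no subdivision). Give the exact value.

-1.5

M = (b−a)·f(-0.5) = 3·(-0.5) = -1.5.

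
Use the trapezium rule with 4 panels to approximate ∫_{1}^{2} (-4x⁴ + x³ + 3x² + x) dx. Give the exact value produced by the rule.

-13.0546875

h = (2 − 1)/4 = 0.25.
Nodes x₀,…,x₄ = 1, 1.25, 1.5, 1.75, 2.
f(x) = -4x⁴ + x³ + 3x² + x: f₀=1, f₁=-1.875, f₂=-8.625, f₃=-21.21875, f₄=-42.
(h/2)·[f₀ + 2f₁ + 2f₂ + 2f₃ + f₄] = 0.125·(-104.4375) = -13.0546875.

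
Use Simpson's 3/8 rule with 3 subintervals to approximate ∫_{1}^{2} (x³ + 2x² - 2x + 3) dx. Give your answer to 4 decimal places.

8.4167

h = (2 − 1)/3 = 0.333333.
Nodes x₀,…,x₃ = 1, 1.333333, 1.666667, 2.
f(x) = x³ + 2x² - 2x + 3: f₀=4, f₁=6.259259, f₂=9.851852, f₃=15.
(3h/8)·[f₀ + 3f₁ + 3f₂ + f₃] = 0.125·(67.333333) = 8.4167.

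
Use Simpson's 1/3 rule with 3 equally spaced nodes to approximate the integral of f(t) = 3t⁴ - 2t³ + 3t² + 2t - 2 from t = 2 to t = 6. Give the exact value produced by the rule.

4264

h = (6 − 2)/2 = 2.
Nodes t₀,…,t₂ = 2, 4, 6.
f(t) = 3t⁴ - 2t³ + 3t² + 2t - 2: f₀=46, f₁=694, f₂=3574.
(h/3)·[f₀ + 4f₁ + f₂] = 0.666667·(6396) = 4264.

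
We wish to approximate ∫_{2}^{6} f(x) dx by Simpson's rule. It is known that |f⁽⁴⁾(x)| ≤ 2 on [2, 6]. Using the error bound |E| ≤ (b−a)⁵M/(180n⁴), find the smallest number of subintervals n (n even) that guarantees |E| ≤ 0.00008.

Need 2048/(180n⁴) ≤ 0.00008.
n⁴ ≥ 2048/(180·0.00008) = 142222 ⇒ n ≥ 19.4197, so the smallest even n is 20. (n must be even for Simpson's rule.)

20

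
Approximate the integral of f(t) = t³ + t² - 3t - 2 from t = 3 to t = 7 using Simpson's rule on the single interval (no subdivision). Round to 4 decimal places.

617.3333

S = (b−a)/6 · [f(3) + 4f(5) + f(7)] = 0.666667·[25 + 4·133 + 369] = 617.3333.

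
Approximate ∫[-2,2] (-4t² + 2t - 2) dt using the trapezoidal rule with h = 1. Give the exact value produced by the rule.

h = (2 − (-2))/4 = 1.
Nodes t₀,…,t₄ = -2, -1, 0, 1, 2.
f(t) = -4t² + 2t - 2: f₀=-22, f₁=-8, f₂=-2, f₃=-4, f₄=-14.
(h/2)·[f₀ + 2f₁ + 2f₂ + 2f₃ + f₄] = 0.5·(-64) = -32.

-32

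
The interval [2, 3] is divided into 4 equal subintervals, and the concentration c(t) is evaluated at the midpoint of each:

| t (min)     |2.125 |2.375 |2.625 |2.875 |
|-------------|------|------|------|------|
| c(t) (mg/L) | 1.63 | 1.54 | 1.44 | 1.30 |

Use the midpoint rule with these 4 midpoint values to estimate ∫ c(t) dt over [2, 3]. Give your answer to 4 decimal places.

h = 0.25, n = 4.
h·[y(m₁) + y(m₂) + y(m₃) + y(m₄)] = 0.25·(5.91) = 1.4775.

1.4775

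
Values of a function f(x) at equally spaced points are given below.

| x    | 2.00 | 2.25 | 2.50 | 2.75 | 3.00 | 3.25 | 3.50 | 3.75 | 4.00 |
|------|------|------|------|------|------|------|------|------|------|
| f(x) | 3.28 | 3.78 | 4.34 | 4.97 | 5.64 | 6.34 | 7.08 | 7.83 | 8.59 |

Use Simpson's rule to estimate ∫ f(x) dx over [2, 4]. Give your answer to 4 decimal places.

h = 0.25, n = 8.
(h/3)·[y₀ + 4y₁ + 2y₂ + 4y₃ + 2y₄ + 4y₅ + 2y₆ + 4y₇ + y₈] = 0.083333·(137.67) = 11.4725.

11.4725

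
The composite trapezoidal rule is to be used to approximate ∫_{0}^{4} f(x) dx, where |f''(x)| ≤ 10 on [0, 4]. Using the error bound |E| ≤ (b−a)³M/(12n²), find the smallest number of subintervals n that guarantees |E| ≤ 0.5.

11

Need 640/(12n²) ≤ 0.5.
n² ≥ 640/(12·0.5) = 106.667 ⇒ n ≥ 10.3280, so the smallest n is 11.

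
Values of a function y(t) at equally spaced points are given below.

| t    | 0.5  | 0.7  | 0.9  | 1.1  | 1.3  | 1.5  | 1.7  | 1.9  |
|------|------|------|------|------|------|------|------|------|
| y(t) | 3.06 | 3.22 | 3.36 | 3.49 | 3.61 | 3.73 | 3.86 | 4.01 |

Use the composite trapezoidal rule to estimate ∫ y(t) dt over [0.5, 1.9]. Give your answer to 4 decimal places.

4.9610

h = 0.2, n = 7.
(h/2)·[y₀ + 2y₁ + 2y₂ + 2y₃ + 2y₄ + 2y₅ + 2y₆ + y₇] = 0.1·(49.61) = 4.9610.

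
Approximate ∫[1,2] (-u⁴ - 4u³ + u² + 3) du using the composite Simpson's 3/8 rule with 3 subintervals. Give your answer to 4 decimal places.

-15.8704

h = (2 − 1)/3 = 0.333333.
Nodes u₀,…,u₃ = 1, 1.333333, 1.666667, 2.
f(u) = -u⁴ - 4u³ + u² + 3: f₀=-1, f₁=-7.864198, f₂=-20.456790, f₃=-41.
(3h/8)·[f₀ + 3f₁ + 3f₂ + f₃] = 0.125·(-126.962963) = -15.8704.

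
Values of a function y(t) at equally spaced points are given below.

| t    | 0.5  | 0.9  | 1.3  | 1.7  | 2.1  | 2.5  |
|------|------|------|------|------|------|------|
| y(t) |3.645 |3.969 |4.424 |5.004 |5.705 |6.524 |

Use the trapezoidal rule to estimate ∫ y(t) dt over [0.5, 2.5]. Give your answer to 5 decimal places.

h = 0.4, n = 5.
(h/2)·[y₀ + 2y₁ + 2y₂ + 2y₃ + 2y₄ + y₅] = 0.2·(48.373) = 9.67460.

9.67460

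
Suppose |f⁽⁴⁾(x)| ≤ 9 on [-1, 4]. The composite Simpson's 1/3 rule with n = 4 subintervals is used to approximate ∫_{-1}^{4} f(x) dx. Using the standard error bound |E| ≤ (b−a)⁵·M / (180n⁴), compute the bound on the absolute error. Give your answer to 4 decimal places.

0.6104

|E| ≤ (5)⁵·9 / (180·4⁴) = 28125/46080 = 0.6104.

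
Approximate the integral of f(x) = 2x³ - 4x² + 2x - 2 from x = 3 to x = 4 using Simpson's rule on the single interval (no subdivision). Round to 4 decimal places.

43.1667

S = (b−a)/6 · [f(3) + 4f(3.5) + f(4)] = 0.166667·[22 + 4·41.75 + 70] = 43.1667.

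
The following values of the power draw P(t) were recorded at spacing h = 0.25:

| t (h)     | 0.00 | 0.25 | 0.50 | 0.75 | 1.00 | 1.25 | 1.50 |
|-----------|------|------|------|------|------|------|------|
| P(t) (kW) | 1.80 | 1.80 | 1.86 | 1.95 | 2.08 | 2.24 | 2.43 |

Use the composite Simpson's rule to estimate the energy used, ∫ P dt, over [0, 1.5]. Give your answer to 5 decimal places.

3.00583

h = 0.25, n = 6.
(h/3)·[y₀ + 4y₁ + 2y₂ + 4y₃ + 2y₄ + 4y₅ + y₆] = 0.083333·(36.07) = 3.00583.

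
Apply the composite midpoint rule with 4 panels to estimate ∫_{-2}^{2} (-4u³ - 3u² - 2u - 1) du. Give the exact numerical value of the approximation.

h = (2 − (-2))/4 = 1.
Midpoints m₁,…,m₄ = -1.5, -0.5, 0.5, 1.5.
f(m₁)=8.75, f(m₂)=-0.25, f(m₃)=-3.25, f(m₄)=-24.25.
h·[f(m₁) + f(m₂) + f(m₃) + f(m₄)] = 1·(-19) = -19.

-19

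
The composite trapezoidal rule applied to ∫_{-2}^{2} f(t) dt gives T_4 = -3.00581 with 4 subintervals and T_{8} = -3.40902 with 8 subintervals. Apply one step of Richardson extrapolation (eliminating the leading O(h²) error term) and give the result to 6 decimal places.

R = (4·T_{8} − T_4) / 3 = (4·(-3.40902) − (-3.00581))/3 = (-10.63027)/3 = -3.543423.

-3.543423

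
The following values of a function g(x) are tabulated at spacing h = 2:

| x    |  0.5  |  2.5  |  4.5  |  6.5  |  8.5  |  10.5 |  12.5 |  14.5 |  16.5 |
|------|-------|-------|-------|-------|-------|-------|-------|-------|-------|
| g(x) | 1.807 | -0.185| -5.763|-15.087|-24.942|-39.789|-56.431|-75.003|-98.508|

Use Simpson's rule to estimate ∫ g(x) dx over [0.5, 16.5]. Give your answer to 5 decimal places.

-527.48600

h = 2, n = 8.
(h/3)·[y₀ + 4y₁ + 2y₂ + 4y₃ + 2y₄ + 4y₅ + 2y₆ + 4y₇ + y₈] = 0.666667·(-791.229) = -527.48600.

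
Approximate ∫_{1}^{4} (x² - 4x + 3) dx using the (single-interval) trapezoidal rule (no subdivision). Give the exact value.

T = (b−a)/2 · [f(1) + f(4)] = 1.5·[0 + 3] = 4.5.

4.5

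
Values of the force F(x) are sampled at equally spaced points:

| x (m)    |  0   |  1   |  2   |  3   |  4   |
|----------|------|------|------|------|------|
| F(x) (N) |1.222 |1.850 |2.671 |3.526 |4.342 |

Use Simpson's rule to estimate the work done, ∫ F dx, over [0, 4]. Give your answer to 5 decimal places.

10.80333

h = 1, n = 4.
(h/3)·[y₀ + 4y₁ + 2y₂ + 4y₃ + y₄] = 0.333333·(32.410) = 10.80333.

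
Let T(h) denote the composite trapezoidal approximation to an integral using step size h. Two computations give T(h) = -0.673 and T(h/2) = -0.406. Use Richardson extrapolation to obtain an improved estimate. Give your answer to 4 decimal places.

-0.3170

R = (4·T(h/2) − T(h)) / 3 = (4·(-0.406) − (-0.673))/3 = (-0.951)/3 = -0.3170.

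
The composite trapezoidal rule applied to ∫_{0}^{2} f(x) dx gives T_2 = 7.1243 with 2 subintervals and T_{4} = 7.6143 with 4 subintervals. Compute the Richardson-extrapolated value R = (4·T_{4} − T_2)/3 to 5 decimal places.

R = (4·T_{4} − T_2) / 3 = (4·7.6143 − 7.1243)/3 = (23.3329)/3 = 7.77763.

7.77763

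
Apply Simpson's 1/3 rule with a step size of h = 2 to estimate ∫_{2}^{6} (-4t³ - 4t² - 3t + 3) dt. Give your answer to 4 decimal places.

-1593.3333

h = (6 − 2)/2 = 2.
Nodes t₀,…,t₂ = 2, 4, 6.
f(t) = -4t³ - 4t² - 3t + 3: f₀=-51, f₁=-329, f₂=-1023.
(h/3)·[f₀ + 4f₁ + f₂] = 0.666667·(-2390) = -1593.3333.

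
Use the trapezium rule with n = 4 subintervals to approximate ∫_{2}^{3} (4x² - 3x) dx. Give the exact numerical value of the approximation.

17.875

h = (3 − 2)/4 = 0.25.
Nodes x₀,…,x₄ = 2, 2.25, 2.5, 2.75, 3.
f(x) = 4x² - 3x: f₀=10, f₁=13.5, f₂=17.5, f₃=22, f₄=27.
(h/2)·[f₀ + 2f₁ + 2f₂ + 2f₃ + f₄] = 0.125·(143) = 17.875.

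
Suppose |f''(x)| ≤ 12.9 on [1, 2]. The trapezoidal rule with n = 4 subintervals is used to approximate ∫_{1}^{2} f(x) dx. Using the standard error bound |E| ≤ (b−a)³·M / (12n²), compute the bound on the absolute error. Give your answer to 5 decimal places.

|E| ≤ (1)³·12.9 / (12·4²) = 12.9/192 = 0.06719.

0.06719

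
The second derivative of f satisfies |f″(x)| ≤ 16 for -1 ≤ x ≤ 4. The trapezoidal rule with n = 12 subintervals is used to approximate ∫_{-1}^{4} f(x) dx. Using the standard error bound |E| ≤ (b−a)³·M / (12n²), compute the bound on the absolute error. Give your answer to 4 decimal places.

|E| ≤ (5)³·16 / (12·12²) = 2000/1728 = 1.1574.

1.1574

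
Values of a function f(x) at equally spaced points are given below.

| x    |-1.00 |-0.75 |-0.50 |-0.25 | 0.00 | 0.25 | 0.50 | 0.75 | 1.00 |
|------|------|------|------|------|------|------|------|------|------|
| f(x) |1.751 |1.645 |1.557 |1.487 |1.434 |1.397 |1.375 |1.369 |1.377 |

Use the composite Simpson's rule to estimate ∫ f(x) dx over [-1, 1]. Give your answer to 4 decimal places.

h = 0.25, n = 8.
(h/3)·[y₀ + 4y₁ + 2y₂ + 4y₃ + 2y₄ + 4y₅ + 2y₆ + 4y₇ + y₈] = 0.083333·(35.452) = 2.9543.

2.9543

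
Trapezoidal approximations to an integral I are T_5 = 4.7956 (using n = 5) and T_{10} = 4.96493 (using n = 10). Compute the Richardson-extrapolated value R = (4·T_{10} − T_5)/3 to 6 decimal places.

R = (4·T_{10} − T_5) / 3 = (4·4.96493 − 4.7956)/3 = (15.06412)/3 = 5.021373.

5.021373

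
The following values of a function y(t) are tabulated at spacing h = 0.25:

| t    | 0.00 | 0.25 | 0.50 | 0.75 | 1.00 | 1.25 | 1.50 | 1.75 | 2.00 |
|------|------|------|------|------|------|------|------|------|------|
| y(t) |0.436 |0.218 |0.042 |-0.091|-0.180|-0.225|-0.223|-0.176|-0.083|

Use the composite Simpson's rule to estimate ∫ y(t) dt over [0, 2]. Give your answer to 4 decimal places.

h = 0.25, n = 8.
(h/3)·[y₀ + 4y₁ + 2y₂ + 4y₃ + 2y₄ + 4y₅ + 2y₆ + 4y₇ + y₈] = 0.083333·(-1.465) = -0.1221.

-0.1221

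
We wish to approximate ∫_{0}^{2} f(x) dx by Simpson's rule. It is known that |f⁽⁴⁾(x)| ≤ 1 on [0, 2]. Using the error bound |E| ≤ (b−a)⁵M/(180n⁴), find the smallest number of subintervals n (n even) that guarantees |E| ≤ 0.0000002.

Need 32/(180n⁴) ≤ 0.0000002.
n⁴ ≥ 32/(180·0.0000002) = 888889 ⇒ n ≥ 30.7052, so the smallest even n is 32. (n must be even for Simpson's rule.)

32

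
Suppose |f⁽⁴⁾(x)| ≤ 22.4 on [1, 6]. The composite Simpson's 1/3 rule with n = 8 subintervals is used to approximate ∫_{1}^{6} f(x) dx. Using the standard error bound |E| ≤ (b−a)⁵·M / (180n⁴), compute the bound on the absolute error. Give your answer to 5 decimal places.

0.09494

|E| ≤ (5)⁵·22.4 / (180·8⁴) = 70000/737280 = 0.09494.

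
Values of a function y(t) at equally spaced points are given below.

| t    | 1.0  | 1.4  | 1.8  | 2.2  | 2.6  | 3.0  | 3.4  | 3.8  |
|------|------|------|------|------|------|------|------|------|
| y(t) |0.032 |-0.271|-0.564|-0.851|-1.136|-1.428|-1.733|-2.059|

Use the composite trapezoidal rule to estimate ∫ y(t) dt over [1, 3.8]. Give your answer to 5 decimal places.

-2.79860

h = 0.4, n = 7.
(h/2)·[y₀ + 2y₁ + 2y₂ + 2y₃ + 2y₄ + 2y₅ + 2y₆ + y₇] = 0.2·(-13.993) = -2.79860.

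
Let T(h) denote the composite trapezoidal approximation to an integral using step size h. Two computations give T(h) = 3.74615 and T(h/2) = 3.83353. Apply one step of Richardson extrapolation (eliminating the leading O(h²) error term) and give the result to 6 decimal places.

3.862657

R = (4·T(h/2) − T(h)) / 3 = (4·3.83353 − 3.74615)/3 = (11.58797)/3 = 3.862657.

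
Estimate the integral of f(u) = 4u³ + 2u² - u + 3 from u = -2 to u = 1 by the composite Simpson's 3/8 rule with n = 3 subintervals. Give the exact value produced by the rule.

h = (1 − (-2))/3 = 1.
Nodes u₀,…,u₃ = -2, -1, 0, 1.
f(u) = 4u³ + 2u² - u + 3: f₀=-19, f₁=2, f₂=3, f₃=8.
(3h/8)·[f₀ + 3f₁ + 3f₂ + f₃] = 0.375·(4) = 1.5.

1.5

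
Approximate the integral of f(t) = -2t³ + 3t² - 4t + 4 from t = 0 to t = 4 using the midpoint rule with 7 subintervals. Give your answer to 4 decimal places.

h = (4 − 0)/7 = 0.571429.
Midpoints m₁,…,m₇ = 0.285714, 0.857143, 1.428571, 2, 2.571429, 3.142857, 3.714286.
f(m₁)=3.055394, f(m₂)=1.516035, f(m₃)=-1.422741, f(m₄)=-8, f(m₅)=-20.454810, f(m₆)=-41.026239, f(m₇)=-71.953353.
h·[f(m₁) + f(m₂) + f(m₃) + f(m₄) + f(m₅) + f(m₆) + f(m₇)] = 0.571429·(-138.285714) = -79.0204.

-79.0204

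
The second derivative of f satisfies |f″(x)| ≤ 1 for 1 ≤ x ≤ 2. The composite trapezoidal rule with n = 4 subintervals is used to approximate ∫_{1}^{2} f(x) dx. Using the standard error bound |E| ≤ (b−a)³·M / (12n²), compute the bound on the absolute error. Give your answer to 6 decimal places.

|E| ≤ (1)³·1 / (12·4²) = 1/192 = 0.005208.

0.005208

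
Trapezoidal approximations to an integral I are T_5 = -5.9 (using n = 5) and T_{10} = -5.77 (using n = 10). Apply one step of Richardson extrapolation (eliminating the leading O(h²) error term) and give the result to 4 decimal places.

-5.7267

R = (4·T_{10} − T_5) / 3 = (4·(-5.77) − (-5.9))/3 = (-17.18)/3 = -5.7267.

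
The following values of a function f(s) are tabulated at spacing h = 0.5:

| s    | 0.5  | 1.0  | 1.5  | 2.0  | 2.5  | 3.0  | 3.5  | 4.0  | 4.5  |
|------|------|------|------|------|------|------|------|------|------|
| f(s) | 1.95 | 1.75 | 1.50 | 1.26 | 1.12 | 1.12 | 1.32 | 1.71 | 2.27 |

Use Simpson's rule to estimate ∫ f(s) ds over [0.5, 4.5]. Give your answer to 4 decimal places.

h = 0.5, n = 8.
(h/3)·[y₀ + 4y₁ + 2y₂ + 4y₃ + 2y₄ + 4y₅ + 2y₆ + 4y₇ + y₈] = 0.166667·(35.46) = 5.9100.

5.9100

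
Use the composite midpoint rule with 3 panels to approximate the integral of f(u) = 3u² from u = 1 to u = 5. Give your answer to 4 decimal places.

h = (5 − 1)/3 = 1.333333.
Midpoints m₁,…,m₃ = 1.666667, 3, 4.333333.
f(m₁)=8.333333, f(m₂)=27, f(m₃)=56.333333.
h·[f(m₁) + f(m₂) + f(m₃)] = 1.333333·(91.666667) = 122.2222.

122.2222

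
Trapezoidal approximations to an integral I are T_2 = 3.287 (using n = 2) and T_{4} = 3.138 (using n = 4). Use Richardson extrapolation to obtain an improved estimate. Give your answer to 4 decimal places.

3.0883

R = (4·T_{4} − T_2) / 3 = (4·3.138 − 3.287)/3 = (9.265)/3 = 3.0883.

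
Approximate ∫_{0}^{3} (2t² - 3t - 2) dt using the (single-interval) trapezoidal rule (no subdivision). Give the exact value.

T = (b−a)/2 · [f(0) + f(3)] = 1.5·[(-2) + 7] = 7.5.

7.5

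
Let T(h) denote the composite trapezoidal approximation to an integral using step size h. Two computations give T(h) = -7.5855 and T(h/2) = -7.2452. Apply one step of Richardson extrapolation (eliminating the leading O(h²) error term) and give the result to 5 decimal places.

-7.13177

R = (4·T(h/2) − T(h)) / 3 = (4·(-7.2452) − (-7.5855))/3 = (-21.3953)/3 = -7.13177.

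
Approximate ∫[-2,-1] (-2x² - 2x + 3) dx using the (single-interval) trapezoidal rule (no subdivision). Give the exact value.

T = (b−a)/2 · [f(-2) + f(-1)] = 0.5·[(-1) + 3] = 1.

1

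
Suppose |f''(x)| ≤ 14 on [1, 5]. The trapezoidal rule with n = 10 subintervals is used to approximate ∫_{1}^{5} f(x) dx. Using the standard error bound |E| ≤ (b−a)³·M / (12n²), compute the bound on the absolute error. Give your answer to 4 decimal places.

0.7467

|E| ≤ (4)³·14 / (12·10²) = 896/1200 = 0.7467.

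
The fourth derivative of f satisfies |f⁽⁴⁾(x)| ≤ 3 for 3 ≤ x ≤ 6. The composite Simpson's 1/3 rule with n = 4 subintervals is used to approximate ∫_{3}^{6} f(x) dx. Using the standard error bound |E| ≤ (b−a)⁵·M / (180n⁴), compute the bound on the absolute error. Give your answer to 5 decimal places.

|E| ≤ (3)⁵·3 / (180·4⁴) = 729/46080 = 0.01582.

0.01582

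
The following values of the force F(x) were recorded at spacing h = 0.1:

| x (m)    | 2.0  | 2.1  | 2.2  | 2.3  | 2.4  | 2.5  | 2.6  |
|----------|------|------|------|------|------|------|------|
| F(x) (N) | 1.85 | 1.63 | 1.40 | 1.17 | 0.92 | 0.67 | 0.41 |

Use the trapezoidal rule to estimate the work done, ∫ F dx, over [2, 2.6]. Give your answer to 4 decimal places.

0.6920

h = 0.1, n = 6.
(h/2)·[y₀ + 2y₁ + 2y₂ + 2y₃ + 2y₄ + 2y₅ + y₆] = 0.05·(13.84) = 0.6920.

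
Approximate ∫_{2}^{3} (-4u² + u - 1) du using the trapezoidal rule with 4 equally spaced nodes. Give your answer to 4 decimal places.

h = (3 − 2)/3 = 0.333333.
Nodes u₀,…,u₃ = 2, 2.333333, 2.666667, 3.
f(u) = -4u² + u - 1: f₀=-15, f₁=-20.444444, f₂=-26.777778, f₃=-34.
(h/2)·[f₀ + 2f₁ + 2f₂ + f₃] = 0.166667·(-143.444444) = -23.9074.

-23.9074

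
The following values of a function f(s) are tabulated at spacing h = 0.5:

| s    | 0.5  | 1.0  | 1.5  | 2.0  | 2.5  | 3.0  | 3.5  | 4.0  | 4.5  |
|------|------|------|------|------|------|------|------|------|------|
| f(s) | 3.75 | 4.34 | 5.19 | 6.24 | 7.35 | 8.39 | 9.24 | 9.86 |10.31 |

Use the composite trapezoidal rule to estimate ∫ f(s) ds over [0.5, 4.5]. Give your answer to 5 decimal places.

h = 0.5, n = 8.
(h/2)·[y₀ + 2y₁ + 2y₂ + 2y₃ + 2y₄ + 2y₅ + 2y₆ + 2y₇ + y₈] = 0.25·(115.28) = 28.82000.

28.82000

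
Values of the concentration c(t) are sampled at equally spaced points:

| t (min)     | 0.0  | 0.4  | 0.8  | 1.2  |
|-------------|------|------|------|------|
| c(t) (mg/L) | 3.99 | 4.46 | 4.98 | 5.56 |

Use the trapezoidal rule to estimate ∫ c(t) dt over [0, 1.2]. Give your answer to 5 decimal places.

h = 0.4, n = 3.
(h/2)·[y₀ + 2y₁ + 2y₂ + y₃] = 0.2·(28.43) = 5.68600.

5.68600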